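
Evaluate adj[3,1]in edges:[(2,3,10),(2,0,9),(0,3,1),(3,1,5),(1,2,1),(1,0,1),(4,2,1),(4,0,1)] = 5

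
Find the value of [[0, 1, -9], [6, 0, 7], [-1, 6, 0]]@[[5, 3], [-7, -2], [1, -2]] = [[-16, 16], [37, 4], [-47, -15]]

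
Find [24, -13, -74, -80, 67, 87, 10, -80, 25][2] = -74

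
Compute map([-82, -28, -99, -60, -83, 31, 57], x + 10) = -82+10=-72, -28+10=-18, -99+10=-89, -60+10=-50, -83+10=-73, 31+10=41, 57+10=67
= [-72, -18, -89, -50, -73, 41, 67]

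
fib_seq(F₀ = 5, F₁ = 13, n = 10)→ [5, 13, 18, 31, 49, 80, 129, 209, 338, 547]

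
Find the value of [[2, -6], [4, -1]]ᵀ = [[2, 4], [-6, -1]]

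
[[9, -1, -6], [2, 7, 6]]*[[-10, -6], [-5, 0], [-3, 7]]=C[0][0] = (9)*(-10) + (-1)*(-5) + (-6)*(-3) = -67
C[0][1] = (9)*(-6) + (-1)*(0) + (-6)*(7) = -96
C[1][0] = (2)*(-10) + (7)*(-5) + (6)*(-3) = -73
C[1][1] = (2)*(-6) + (7)*(0) + (6)*(7) = 30
= [[-67, -96], [-73, 30]]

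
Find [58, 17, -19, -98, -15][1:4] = [17, -19, -98]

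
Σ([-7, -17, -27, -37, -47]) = -135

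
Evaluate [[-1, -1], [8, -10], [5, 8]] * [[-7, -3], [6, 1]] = C[0][0] = (-1)*(-7) + (-1)*(6) = 1
C[0][1] = (-1)*(-3) + (-1)*(1) = 2
C[1][0] = (8)*(-7) + (-10)*(6) = -116
C[1][1] = (8)*(-3) + (-10)*(1) = -34
C[2][0] = (5)*(-7) + (8)*(6) = 13
C[2][1] = (5)*(-3) + (8)*(1) = -7
= [[1, 2], [-116, -34], [13, -7]]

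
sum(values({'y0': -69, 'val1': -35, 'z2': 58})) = -46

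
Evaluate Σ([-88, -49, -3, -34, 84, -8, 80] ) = (-88) + (-49) + (-3) + (-34) + 84 + (-8) + 80
= -18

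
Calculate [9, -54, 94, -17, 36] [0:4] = [9, -54, 94, -17]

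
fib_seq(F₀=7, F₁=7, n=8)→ F_2 = F_1 + F_0 = 14
F_3 = F_2 + F_1 = 21
F_4 = F_3 + F_2 = 35
...
= [7, 7, 14, 21, 35, 56, 91, 147]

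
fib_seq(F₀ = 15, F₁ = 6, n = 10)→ F_2 = F_1 + F_0 = 21
F_3 = F_2 + F_1 = 27
F_4 = F_3 + F_2 = 48
...
= [15, 6, 21, 27, 48, 75, 123, 198, 321, 519]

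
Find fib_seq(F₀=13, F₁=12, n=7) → F_2 = F_1 + F_0 = 25
F_3 = F_2 + F_1 = 37
F_4 = F_3 + F_2 = 62
...
= [13, 12, 25, 37, 62, 99, 161]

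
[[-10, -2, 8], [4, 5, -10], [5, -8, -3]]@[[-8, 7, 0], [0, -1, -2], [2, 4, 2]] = [[96, -36, 20], [-52, -17, -30], [-46, 31, 10]]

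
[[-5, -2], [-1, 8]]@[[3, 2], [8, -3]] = C[0][0] = (-5)*(3) + (-2)*(8) = -31
C[0][1] = (-5)*(2) + (-2)*(-3) = -4
C[1][0] = (-1)*(3) + (8)*(8) = 61
C[1][1] = (-1)*(2) + (8)*(-3) = -26
= [[-31, -4], [61, -26]]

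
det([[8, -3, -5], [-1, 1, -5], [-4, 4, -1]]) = (1)*(8)*det([[1, -5], [4, -1]]) + (-1)*(-3)*det([[-1, -5], [-4, -1]]) + (1)*(-5)*det([[-1, 1], [-4, 4]])
= 152 + -57 + 0
= 95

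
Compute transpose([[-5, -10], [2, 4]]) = [[-5, 2], [-10, 4]]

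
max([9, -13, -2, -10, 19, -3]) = 19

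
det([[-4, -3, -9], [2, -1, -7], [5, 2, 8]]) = (1)*(-4)*det([[-1, -7], [2, 8]]) + (-1)*(-3)*det([[2, -7], [5, 8]]) + (1)*(-9)*det([[2, -1], [5, 2]])
= -24 + 153 + -81
= 48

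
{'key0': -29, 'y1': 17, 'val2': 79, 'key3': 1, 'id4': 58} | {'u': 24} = {'key0': -29, 'y1': 17, 'val2': 79, 'key3': 1, 'id4': 58, 'u': 24}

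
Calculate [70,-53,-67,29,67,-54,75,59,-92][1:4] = [-53, -67, 29]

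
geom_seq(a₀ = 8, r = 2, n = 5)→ [8, 16, 32, 64, 128]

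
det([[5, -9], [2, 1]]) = (5)*(1) - (-9)*(2)
= 23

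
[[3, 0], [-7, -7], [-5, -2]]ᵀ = [[3, -7, -5], [0, -7, -2]]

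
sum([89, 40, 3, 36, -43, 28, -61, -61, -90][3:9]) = slice → [36, -43, 28, -61, -61, -90]
36 + (-43) + 28 + (-61) + (-61) + (-90)
= -191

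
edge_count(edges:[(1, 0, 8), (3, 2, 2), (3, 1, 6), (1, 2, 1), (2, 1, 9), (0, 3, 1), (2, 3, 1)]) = 7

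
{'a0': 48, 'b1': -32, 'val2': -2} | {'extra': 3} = {'a0': 48, 'b1': -32, 'val2': -2, 'extra': 3}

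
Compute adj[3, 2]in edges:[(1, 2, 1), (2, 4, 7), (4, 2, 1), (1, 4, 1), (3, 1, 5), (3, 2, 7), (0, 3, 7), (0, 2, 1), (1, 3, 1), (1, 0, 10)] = 7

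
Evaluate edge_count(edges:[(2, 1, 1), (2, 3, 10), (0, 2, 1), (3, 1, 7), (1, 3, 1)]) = 5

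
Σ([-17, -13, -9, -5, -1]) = (-17) + (-13) + (-9) + (-5) + (-1)
= -45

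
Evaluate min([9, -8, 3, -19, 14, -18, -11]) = -19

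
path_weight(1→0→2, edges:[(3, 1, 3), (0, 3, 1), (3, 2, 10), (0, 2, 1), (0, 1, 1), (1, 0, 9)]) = 10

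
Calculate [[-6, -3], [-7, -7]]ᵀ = [[-6, -7], [-3, -7]]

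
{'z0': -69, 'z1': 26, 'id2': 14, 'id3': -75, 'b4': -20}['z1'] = 26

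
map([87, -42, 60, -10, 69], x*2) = 87*2=174, -42*2=-84, 60*2=120, -10*2=-20, 69*2=138
= [174, -84, 120, -20, 138]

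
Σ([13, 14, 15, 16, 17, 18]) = 13 + 14 + 15 + 16 + 17 + 18
= 93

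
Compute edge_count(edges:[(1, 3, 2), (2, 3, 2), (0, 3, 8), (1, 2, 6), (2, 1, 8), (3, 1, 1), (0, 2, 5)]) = 7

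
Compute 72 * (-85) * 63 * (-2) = 771120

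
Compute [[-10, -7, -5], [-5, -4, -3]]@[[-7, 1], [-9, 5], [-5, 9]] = C[0][0] = (-10)*(-7) + (-7)*(-9) + (-5)*(-5) = 158
C[0][1] = (-10)*(1) + (-7)*(5) + (-5)*(9) = -90
C[1][0] = (-5)*(-7) + (-4)*(-9) + (-3)*(-5) = 86
C[1][1] = (-5)*(1) + (-4)*(5) + (-3)*(9) = -52
= [[158, -90], [86, -52]]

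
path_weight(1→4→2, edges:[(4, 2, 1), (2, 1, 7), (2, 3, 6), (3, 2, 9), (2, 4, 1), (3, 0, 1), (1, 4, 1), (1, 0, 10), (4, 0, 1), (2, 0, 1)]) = 2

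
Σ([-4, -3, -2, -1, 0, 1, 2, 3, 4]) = (-4) + (-3) + (-2) + (-1) + 0 + 1 + 2 + 3 + 4
= 0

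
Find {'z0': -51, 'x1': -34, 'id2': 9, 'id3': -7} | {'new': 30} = {'z0': -51, 'x1': -34, 'id2': 9, 'id3': -7, 'new': 30}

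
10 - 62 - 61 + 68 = -45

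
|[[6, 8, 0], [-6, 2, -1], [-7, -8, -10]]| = -592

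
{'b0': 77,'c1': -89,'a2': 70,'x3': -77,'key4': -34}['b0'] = 77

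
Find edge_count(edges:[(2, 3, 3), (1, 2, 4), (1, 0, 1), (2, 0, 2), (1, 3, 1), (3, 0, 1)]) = 6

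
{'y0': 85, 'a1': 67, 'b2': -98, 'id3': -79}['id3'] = -79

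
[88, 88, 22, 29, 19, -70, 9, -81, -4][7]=-81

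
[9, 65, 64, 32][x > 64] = [65]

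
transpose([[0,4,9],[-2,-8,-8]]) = [[0, -2], [4, -8], [9, -8]]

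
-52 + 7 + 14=-31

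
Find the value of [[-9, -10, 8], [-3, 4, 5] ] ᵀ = [[-9, -3], [-10, 4], [8, 5]]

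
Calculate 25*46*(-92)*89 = -9416200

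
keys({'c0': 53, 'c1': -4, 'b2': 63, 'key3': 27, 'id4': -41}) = ['c0', 'c1', 'b2', 'key3', 'id4']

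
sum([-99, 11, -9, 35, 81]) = (-99) + 11 + (-9) + 35 + 81
= 19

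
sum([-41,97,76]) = 132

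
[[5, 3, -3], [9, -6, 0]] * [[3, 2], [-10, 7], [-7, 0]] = C[0][0] = (5)*(3) + (3)*(-10) + (-3)*(-7) = 6
C[0][1] = (5)*(2) + (3)*(7) + (-3)*(0) = 31
C[1][0] = (9)*(3) + (-6)*(-10) + (0)*(-7) = 87
C[1][1] = (9)*(2) + (-6)*(7) + (0)*(0) = -24
= [[6, 31], [87, -24]]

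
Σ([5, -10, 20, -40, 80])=55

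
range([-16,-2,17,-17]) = 34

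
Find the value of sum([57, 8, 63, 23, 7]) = 57 + 8 + 63 + 23 + 7
= 158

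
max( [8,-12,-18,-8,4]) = 8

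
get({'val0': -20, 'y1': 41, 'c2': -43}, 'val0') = -20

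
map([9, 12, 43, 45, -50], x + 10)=9+10=19, 12+10=22, 43+10=53, 45+10=55, -50+10=-40
= [19, 22, 53, 55, -40]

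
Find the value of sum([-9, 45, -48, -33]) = (-9) + 45 + (-48) + (-33)
= -45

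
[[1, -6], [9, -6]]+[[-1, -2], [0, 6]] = [[0, -8], [9, 0]]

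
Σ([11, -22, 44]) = 33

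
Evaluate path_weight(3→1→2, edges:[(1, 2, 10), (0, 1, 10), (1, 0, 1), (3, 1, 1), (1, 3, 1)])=11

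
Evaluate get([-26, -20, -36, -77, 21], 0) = -26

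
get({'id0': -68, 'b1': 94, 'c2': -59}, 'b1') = 94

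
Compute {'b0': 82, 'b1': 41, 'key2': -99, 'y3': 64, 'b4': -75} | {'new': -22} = {'b0': 82, 'b1': 41, 'key2': -99, 'y3': 64, 'b4': -75, 'new': -22}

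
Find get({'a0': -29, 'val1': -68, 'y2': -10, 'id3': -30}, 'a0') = -29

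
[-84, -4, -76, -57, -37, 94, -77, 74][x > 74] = [94]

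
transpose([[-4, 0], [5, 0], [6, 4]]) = [[-4, 5, 6], [0, 0, 4]]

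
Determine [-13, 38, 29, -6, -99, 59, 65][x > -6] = [38, 29, 59, 65]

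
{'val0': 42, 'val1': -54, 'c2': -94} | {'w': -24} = {'val0': 42, 'val1': -54, 'c2': -94, 'w': -24}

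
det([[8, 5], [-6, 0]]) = (8)*(0) - (5)*(-6)
= 30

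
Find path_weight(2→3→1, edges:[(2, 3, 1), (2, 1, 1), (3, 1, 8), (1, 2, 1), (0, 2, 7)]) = w(2→3)=1 + w(3→1)=8
= 9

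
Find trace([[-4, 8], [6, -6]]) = diagonal: (-4) + (-6)
= -10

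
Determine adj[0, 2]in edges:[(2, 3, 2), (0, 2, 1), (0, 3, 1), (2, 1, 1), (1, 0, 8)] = 1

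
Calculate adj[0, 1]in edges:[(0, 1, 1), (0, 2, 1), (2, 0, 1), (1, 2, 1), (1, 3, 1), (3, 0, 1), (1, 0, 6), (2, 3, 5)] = 1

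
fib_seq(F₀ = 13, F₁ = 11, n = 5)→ [13, 11, 24, 35, 59]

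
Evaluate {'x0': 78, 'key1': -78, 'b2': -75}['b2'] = -75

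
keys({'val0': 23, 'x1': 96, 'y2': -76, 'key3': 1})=['val0', 'x1', 'y2', 'key3']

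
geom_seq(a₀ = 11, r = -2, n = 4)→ [11, -22, 44, -88]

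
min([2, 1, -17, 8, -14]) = -17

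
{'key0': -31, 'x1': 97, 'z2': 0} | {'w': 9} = {'key0': -31, 'x1': 97, 'z2': 0, 'w': 9}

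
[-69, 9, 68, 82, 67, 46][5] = 46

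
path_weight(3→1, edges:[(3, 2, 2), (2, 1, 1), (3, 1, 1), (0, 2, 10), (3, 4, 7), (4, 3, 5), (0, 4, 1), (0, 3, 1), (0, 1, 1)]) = 1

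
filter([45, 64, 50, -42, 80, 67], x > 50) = [64, 80, 67]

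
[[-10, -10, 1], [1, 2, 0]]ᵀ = [[-10, 1], [-10, 2], [1, 0]]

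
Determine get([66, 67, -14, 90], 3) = 90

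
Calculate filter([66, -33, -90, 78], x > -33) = keep x where x > -33: 66✓, -33✗, -90✗, 78✓
= [66, 78]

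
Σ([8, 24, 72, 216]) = 8 + 24 + 72 + 216
= 320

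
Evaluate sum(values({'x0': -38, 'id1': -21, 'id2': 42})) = (-38) + (-21) + 42
= -17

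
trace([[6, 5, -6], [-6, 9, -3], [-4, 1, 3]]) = diagonal: 6 + 9 + 3
= 18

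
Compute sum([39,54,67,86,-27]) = 219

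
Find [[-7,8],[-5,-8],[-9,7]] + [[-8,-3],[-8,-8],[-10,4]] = [[-15, 5], [-13, -16], [-19, 11]]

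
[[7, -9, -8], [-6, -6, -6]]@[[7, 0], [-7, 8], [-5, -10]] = [[152, 8], [30, 12]]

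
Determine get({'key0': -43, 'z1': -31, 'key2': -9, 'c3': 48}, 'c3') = 48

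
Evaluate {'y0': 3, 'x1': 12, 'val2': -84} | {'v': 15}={'y0': 3, 'x1': 12, 'val2': -84, 'v': 15}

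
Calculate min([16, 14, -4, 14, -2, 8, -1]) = -4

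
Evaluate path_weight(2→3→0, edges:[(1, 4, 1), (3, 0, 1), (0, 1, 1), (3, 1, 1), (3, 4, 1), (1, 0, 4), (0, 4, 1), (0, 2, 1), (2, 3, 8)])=9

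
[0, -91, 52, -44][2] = 52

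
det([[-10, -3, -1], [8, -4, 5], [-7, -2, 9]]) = 625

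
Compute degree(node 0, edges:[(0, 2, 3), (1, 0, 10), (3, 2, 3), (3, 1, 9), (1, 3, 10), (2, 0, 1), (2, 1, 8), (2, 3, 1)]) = 3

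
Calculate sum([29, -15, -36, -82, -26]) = -130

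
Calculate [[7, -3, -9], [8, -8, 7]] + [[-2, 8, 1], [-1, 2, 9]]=[[5, 5, -8], [7, -6, 16]]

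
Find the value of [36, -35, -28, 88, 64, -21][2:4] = [-28, 88]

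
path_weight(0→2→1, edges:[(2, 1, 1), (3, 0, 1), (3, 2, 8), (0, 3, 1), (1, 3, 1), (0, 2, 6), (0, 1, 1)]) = w(0→2)=6 + w(2→1)=1
= 7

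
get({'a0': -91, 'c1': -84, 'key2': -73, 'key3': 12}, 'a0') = -91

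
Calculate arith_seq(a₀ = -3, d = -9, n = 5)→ a_0 = -3 + 0*-9 = -3
a_1 = -3 + 1*-9 = -12
a_2 = -3 + 2*-9 = -21
...
= [-3, -12, -21, -30, -39]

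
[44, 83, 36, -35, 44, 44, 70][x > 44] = [83, 70]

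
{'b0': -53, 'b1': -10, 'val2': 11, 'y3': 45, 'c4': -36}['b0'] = -53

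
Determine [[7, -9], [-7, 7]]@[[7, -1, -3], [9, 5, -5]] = C[0][0] = (7)*(7) + (-9)*(9) = -32
C[0][1] = (7)*(-1) + (-9)*(5) = -52
C[0][2] = (7)*(-3) + (-9)*(-5) = 24
C[1][0] = (-7)*(7) + (7)*(9) = 14
C[1][1] = (-7)*(-1) + (7)*(5) = 42
C[1][2] = (-7)*(-3) + (7)*(-5) = -14
= [[-32, -52, 24], [14, 42, -14]]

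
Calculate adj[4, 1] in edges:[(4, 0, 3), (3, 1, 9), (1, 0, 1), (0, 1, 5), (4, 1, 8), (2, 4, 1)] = 8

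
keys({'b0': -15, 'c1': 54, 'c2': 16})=['b0', 'c1', 'c2']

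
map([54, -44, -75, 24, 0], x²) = [2916, 1936, 5625, 576, 0]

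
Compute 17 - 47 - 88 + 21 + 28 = -69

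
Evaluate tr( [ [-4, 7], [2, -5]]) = -9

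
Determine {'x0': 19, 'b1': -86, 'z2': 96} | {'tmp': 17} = {'x0': 19, 'b1': -86, 'z2': 96, 'tmp': 17}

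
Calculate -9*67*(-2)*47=56682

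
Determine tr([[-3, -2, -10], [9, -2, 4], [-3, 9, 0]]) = diagonal: (-3) + (-2) + 0
= -5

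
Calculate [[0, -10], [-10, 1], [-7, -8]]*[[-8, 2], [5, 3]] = [[-50, -30], [85, -17], [16, -38]]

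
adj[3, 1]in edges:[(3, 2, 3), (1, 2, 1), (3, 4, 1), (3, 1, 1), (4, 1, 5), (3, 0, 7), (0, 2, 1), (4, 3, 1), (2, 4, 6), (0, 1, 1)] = 1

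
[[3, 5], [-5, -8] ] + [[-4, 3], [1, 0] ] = [[-1, 8], [-4, -8]]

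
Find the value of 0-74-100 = -174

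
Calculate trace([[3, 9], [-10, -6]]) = diagonal: 3 + (-6)
= -3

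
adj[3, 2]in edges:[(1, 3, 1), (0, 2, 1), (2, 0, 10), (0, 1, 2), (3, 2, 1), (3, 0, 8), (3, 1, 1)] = 1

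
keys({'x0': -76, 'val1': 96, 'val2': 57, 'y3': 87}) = ['x0', 'val1', 'val2', 'y3']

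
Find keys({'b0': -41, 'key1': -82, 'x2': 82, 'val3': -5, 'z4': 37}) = ['b0', 'key1', 'x2', 'val3', 'z4']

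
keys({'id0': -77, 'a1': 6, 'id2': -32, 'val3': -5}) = ['id0', 'a1', 'id2', 'val3']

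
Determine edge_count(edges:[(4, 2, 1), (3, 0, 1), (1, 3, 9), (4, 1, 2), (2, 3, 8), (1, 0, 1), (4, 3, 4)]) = 7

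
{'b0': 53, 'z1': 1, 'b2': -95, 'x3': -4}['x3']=-4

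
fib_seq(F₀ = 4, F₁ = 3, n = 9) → F_2 = F_1 + F_0 = 7
F_3 = F_2 + F_1 = 10
F_4 = F_3 + F_2 = 17
...
= [4, 3, 7, 10, 17, 27, 44, 71, 115]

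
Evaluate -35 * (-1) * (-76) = -2660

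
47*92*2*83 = 717784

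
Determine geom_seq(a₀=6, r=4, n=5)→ [6, 24, 96, 384, 1536]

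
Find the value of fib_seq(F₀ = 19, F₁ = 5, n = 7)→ [19, 5, 24, 29, 53, 82, 135]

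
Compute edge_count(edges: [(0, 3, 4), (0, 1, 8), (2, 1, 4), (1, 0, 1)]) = 4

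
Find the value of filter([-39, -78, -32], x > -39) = [-32]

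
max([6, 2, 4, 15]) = 15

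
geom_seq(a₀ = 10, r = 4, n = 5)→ a_0 = 10*4^0 = 10
a_1 = 10*4^1 = 40
a_2 = 10*4^2 = 160
...
= [10, 40, 160, 640, 2560]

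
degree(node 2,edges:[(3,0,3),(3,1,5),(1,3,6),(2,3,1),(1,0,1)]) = 1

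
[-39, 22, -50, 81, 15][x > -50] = keep x where x > -50: -39✓, 22✓, -50✗, 81✓, 15✓
= [-39, 22, 81, 15]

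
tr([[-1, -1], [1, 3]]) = diagonal: (-1) + 3
= 2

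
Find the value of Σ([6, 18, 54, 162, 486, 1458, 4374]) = 6558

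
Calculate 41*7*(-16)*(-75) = 344400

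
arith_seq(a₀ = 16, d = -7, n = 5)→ a_0 = 16 + 0*-7 = 16
a_1 = 16 + 1*-7 = 9
a_2 = 16 + 2*-7 = 2
...
= [16, 9, 2, -5, -12]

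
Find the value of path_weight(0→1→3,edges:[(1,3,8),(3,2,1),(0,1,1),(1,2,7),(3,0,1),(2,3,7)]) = w(0→1)=1 + w(1→3)=8
= 9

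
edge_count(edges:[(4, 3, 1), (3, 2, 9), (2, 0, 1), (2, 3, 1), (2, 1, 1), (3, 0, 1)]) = 6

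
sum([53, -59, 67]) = 53 + (-59) + 67
= 61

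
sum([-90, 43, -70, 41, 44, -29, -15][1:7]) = 14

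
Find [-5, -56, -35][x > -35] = keep x where x > -35: -5✓, -56✗, -35✗
= [-5]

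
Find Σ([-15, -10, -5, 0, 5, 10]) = (-15) + (-10) + (-5) + 0 + 5 + 10
= -15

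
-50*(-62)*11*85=2898500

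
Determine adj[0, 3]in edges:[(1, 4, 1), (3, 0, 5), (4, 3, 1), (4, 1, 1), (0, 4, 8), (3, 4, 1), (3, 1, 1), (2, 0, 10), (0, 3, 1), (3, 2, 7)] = 1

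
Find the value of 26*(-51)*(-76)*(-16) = -1612416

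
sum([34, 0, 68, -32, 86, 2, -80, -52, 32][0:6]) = slice → [34, 0, 68, -32, 86, 2]
34 + 0 + 68 + (-32) + 86 + 2
= 158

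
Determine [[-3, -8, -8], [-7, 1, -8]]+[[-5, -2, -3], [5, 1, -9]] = [[-8, -10, -11], [-2, 2, -17]]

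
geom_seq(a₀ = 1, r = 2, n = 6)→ a_0 = 1*2^0 = 1
a_1 = 1*2^1 = 2
a_2 = 1*2^2 = 4
...
= [1, 2, 4, 8, 16, 32]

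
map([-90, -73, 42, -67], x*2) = -90*2=-180, -73*2=-146, 42*2=84, -67*2=-134
= [-180, -146, 84, -134]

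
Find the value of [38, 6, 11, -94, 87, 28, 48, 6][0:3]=[38, 6, 11]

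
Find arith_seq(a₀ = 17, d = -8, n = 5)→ a_0 = 17 + 0*-8 = 17
a_1 = 17 + 1*-8 = 9
a_2 = 17 + 2*-8 = 1
...
= [17, 9, 1, -7, -15]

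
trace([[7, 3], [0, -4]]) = diagonal: 7 + (-4)
= 3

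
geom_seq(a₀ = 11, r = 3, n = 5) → [11, 33, 99, 297, 891]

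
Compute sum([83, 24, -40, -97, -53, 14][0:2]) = slice → [83, 24]
83 + 24
= 107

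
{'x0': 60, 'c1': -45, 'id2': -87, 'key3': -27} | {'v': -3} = {'x0': 60, 'c1': -45, 'id2': -87, 'key3': -27, 'v': -3}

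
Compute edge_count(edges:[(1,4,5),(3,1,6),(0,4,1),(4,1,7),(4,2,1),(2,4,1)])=6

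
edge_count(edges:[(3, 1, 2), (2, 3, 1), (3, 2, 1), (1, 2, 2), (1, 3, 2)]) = 5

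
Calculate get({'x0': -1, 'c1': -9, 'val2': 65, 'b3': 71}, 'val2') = 65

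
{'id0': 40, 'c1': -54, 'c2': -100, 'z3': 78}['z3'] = 78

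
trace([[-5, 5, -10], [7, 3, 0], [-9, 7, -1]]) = diagonal: (-5) + 3 + (-1)
= -3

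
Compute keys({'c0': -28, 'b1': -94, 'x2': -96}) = ['c0', 'b1', 'x2']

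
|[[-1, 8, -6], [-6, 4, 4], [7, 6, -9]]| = (1)*(-1)*det([[4, 4], [6, -9]]) + (-1)*(8)*det([[-6, 4], [7, -9]]) + (1)*(-6)*det([[-6, 4], [7, 6]])
= 60 + -208 + 384
= 236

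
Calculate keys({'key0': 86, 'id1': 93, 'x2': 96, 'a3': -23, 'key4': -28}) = ['key0', 'id1', 'x2', 'a3', 'key4']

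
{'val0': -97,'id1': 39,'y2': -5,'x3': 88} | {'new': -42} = {'val0': -97, 'id1': 39, 'y2': -5, 'x3': 88, 'new': -42}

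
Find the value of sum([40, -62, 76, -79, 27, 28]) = 40 + (-62) + 76 + (-79) + 27 + 28
= 30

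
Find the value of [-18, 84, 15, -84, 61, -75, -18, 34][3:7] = [-84, 61, -75, -18]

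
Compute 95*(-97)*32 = -294880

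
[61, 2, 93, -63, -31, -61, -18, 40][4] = -31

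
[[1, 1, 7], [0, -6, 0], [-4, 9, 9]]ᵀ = [[1, 0, -4], [1, -6, 9], [7, 0, 9]]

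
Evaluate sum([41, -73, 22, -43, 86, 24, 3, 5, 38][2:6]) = 89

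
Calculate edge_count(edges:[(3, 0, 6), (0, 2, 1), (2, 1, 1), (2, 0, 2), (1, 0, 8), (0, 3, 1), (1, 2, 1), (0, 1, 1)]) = 8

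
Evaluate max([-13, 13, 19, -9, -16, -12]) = 19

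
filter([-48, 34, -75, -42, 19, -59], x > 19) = [34]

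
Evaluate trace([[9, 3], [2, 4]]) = diagonal: 9 + 4
= 13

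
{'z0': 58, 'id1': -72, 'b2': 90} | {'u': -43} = {'z0': 58, 'id1': -72, 'b2': 90, 'u': -43}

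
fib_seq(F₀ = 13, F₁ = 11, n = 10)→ F_2 = F_1 + F_0 = 24
F_3 = F_2 + F_1 = 35
F_4 = F_3 + F_2 = 59
...
= [13, 11, 24, 35, 59, 94, 153, 247, 400, 647]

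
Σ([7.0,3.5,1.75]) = 12.25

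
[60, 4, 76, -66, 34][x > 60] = [76]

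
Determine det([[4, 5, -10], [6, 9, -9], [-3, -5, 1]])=-9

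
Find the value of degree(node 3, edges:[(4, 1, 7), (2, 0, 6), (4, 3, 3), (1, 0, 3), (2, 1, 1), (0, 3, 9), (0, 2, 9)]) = 2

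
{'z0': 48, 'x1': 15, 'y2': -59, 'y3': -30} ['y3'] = -30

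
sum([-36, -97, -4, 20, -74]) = -191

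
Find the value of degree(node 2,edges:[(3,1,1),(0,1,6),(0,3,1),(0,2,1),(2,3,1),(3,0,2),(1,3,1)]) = incident: (0,2), (2,3)
= 2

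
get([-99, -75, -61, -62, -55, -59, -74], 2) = -61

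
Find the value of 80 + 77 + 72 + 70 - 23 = 276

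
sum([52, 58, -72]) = 52 + 58 + (-72)
= 38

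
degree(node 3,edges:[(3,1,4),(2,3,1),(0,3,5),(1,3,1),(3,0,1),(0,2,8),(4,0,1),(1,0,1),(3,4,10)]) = incident: (3,1), (2,3), (0,3), (1,3), (3,0), (3,4)
= 6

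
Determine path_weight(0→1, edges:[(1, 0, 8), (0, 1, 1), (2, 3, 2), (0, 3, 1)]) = 1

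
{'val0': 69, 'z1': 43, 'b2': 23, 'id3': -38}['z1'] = 43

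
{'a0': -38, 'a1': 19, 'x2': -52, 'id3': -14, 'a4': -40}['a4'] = -40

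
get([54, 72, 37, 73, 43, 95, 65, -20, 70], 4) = 43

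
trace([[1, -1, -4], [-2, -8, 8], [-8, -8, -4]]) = diagonal: 1 + (-8) + (-4)
= -11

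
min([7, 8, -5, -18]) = -18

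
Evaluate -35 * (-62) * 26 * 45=2538900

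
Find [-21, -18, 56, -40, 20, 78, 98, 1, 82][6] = 98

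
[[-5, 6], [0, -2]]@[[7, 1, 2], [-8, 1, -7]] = [[-83, 1, -52], [16, -2, 14]]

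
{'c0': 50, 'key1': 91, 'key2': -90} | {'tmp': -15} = {'c0': 50, 'key1': 91, 'key2': -90, 'tmp': -15}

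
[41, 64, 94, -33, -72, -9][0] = 41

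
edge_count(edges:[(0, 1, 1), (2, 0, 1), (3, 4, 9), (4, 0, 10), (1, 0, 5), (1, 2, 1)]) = 6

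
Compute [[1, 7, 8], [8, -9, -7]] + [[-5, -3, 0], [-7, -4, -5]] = [[-4, 4, 8], [1, -13, -12]]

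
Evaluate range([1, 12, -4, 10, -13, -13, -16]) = 28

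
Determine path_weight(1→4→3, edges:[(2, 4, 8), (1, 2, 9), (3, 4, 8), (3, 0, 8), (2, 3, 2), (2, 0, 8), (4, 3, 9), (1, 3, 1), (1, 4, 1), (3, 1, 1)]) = w(1→4)=1 + w(4→3)=9
= 10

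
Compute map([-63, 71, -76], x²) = (-63)²=3969, (71)²=5041, (-76)²=5776
= [3969, 5041, 5776]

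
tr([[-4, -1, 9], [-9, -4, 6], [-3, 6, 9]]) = diagonal: (-4) + (-4) + 9
= 1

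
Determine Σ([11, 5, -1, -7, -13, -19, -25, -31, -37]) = 11 + 5 + (-1) + (-7) + (-13) + (-19) + (-25) + (-31) + (-37)
= -117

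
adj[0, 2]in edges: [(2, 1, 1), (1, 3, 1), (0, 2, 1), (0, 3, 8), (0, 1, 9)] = 1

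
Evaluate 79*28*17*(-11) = -413644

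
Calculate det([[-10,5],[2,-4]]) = (-10)*(-4) - (5)*(2)
= 30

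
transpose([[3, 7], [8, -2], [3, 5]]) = [[3, 8, 3], [7, -2, 5]]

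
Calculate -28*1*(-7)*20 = 3920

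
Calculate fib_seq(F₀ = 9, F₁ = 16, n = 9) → [9, 16, 25, 41, 66, 107, 173, 280, 453]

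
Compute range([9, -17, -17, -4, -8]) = 26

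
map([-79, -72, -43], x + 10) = [-69, -62, -33]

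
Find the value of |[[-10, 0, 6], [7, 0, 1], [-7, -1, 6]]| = -52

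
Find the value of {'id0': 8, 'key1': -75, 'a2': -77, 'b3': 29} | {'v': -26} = {'id0': 8, 'key1': -75, 'a2': -77, 'b3': 29, 'v': -26}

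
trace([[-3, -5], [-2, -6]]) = -9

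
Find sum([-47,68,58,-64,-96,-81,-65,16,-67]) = (-47) + 68 + 58 + (-64) + (-96) + (-81) + (-65) + 16 + (-67)
= -278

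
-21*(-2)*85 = 3570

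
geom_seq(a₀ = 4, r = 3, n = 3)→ a_0 = 4*3^0 = 4
a_1 = 4*3^1 = 12
a_2 = 4*3^2 = 36
= [4, 12, 36]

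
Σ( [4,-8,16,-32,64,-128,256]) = 172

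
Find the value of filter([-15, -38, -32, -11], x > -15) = [-11]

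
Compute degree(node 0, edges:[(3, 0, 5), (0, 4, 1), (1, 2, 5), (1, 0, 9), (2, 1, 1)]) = incident: (3,0), (0,4), (1,0)
= 3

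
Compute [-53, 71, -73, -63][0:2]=[-53, 71]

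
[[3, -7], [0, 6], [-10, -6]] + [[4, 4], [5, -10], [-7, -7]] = [[7, -3], [5, -4], [-17, -13]]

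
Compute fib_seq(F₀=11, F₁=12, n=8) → [11, 12, 23, 35, 58, 93, 151, 244]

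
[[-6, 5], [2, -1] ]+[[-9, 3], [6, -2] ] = [[-15, 8], [8, -3]]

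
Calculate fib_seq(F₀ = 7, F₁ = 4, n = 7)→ [7, 4, 11, 15, 26, 41, 67]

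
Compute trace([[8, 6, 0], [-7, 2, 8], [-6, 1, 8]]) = diagonal: 8 + 2 + 8
= 18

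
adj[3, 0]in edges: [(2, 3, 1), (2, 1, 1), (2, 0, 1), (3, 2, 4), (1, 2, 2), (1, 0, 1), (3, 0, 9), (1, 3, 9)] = 9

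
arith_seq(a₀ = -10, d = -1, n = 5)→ a_0 = -10 + 0*-1 = -10
a_1 = -10 + 1*-1 = -11
a_2 = -10 + 2*-1 = -12
...
= [-10, -11, -12, -13, -14]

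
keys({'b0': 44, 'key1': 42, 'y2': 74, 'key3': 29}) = ['b0', 'key1', 'y2', 'key3']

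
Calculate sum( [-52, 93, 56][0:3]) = slice → [-52, 93, 56]
(-52) + 93 + 56
= 97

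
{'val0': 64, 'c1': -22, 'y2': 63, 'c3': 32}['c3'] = 32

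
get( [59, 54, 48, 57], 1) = 54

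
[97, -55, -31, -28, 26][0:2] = [97, -55]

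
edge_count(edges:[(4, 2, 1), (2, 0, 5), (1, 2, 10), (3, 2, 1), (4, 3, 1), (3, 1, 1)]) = 6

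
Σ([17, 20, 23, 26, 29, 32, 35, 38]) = 17 + 20 + 23 + 26 + 29 + 32 + 35 + 38
= 220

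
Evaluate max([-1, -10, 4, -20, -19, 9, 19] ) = 19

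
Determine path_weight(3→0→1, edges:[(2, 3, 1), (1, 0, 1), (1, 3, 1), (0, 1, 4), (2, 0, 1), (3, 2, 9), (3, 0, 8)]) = 12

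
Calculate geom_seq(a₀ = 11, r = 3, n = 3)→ a_0 = 11*3^0 = 11
a_1 = 11*3^1 = 33
a_2 = 11*3^2 = 99
= [11, 33, 99]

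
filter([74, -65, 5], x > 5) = [74]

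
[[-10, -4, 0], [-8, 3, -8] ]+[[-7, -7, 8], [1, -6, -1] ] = [[-17, -11, 8], [-7, -3, -9]]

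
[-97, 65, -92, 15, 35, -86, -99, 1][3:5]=[15, 35]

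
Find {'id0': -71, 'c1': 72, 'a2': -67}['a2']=-67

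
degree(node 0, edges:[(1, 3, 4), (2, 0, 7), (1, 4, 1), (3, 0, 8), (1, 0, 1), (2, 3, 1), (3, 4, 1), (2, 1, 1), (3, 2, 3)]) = incident: (2,0), (3,0), (1,0)
= 3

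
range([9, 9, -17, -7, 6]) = 26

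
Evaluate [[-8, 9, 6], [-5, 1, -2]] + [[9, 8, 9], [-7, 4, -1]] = [[1, 17, 15], [-12, 5, -3]]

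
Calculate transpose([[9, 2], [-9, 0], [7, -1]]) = [[9, -9, 7], [2, 0, -1]]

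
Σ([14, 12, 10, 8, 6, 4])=54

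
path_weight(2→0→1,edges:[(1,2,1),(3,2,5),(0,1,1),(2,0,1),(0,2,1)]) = 2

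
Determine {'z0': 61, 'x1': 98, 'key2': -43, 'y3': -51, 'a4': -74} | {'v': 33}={'z0': 61, 'x1': 98, 'key2': -43, 'y3': -51, 'a4': -74, 'v': 33}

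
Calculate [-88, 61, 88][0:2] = [-88, 61]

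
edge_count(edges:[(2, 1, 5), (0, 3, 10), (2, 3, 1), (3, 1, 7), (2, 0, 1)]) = 5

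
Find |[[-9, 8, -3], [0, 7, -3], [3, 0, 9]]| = (1)*(-9)*det([[7, -3], [0, 9]]) + (-1)*(8)*det([[0, -3], [3, 9]]) + (1)*(-3)*det([[0, 7], [3, 0]])
= -567 + -72 + 63
= -576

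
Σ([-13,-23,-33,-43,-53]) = -165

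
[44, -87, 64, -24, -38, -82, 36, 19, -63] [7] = 19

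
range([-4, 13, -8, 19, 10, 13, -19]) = 38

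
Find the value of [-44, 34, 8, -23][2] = 8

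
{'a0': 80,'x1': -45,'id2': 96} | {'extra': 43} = {'a0': 80, 'x1': -45, 'id2': 96, 'extra': 43}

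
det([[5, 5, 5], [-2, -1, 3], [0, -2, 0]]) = 50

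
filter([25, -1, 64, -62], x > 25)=[64]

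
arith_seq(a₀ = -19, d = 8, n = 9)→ a_0 = -19 + 0*8 = -19
a_1 = -19 + 1*8 = -11
a_2 = -19 + 2*8 = -3
...
= [-19, -11, -3, 5, 13, 21, 29, 37, 45]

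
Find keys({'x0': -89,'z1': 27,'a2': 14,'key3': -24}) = ['x0', 'z1', 'a2', 'key3']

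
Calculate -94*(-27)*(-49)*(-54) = 6715548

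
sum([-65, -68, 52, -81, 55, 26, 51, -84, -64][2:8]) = slice → [52, -81, 55, 26, 51, -84]
52 + (-81) + 55 + 26 + 51 + (-84)
= 19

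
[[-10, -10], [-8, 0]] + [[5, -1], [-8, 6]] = [[-5, -11], [-16, 6]]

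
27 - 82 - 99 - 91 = -245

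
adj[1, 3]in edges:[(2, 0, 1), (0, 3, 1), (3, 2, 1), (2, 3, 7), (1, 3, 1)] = 1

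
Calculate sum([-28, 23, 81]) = (-28) + 23 + 81
= 76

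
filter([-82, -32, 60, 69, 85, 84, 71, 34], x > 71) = keep x where x > 71: -82✗, -32✗, 60✗, 69✗, 85✓, 84✓, 71✗, 34✗
= [85, 84]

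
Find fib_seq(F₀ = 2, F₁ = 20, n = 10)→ [2, 20, 22, 42, 64, 106, 170, 276, 446, 722]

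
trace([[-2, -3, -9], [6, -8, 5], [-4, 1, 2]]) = diagonal: (-2) + (-8) + 2
= -8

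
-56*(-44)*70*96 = 16558080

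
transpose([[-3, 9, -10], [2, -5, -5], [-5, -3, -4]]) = [[-3, 2, -5], [9, -5, -3], [-10, -5, -4]]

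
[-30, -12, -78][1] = -12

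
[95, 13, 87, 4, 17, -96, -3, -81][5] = -96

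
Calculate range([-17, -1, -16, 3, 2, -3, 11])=28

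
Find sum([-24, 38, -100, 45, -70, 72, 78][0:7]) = slice → [-24, 38, -100, 45, -70, 72, 78]
(-24) + 38 + (-100) + 45 + (-70) + 72 + 78
= 39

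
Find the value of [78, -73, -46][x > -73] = [78, -46]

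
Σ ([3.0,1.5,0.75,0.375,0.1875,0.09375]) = 5.90625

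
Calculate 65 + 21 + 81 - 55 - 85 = 27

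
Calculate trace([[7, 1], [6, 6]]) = 13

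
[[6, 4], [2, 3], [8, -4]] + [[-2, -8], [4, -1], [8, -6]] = [[4, -4], [6, 2], [16, -10]]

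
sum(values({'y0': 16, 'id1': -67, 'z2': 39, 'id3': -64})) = 16 + (-67) + 39 + (-64)
= -76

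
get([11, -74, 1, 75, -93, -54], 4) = -93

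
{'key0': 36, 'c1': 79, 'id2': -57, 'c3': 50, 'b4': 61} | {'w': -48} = {'key0': 36, 'c1': 79, 'id2': -57, 'c3': 50, 'b4': 61, 'w': -48}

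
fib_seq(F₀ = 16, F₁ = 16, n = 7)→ F_2 = F_1 + F_0 = 32
F_3 = F_2 + F_1 = 48
F_4 = F_3 + F_2 = 80
...
= [16, 16, 32, 48, 80, 128, 208]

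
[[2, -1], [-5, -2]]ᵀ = [[2, -5], [-1, -2]]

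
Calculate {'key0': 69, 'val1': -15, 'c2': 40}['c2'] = 40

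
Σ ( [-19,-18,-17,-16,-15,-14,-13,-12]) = (-19) + (-18) + (-17) + (-16) + (-15) + (-14) + (-13) + (-12)
= -124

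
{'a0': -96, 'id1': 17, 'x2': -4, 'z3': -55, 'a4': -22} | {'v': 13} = {'a0': -96, 'id1': 17, 'x2': -4, 'z3': -55, 'a4': -22, 'v': 13}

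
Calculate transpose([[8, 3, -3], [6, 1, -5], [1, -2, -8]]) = [[8, 6, 1], [3, 1, -2], [-3, -5, -8]]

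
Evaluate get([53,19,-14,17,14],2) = -14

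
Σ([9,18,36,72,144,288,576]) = 9 + 18 + 36 + 72 + 144 + 288 + 576
= 1143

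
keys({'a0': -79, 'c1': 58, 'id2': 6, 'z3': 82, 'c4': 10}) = ['a0', 'c1', 'id2', 'z3', 'c4']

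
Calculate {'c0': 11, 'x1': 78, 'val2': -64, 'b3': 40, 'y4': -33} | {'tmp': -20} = {'c0': 11, 'x1': 78, 'val2': -64, 'b3': 40, 'y4': -33, 'tmp': -20}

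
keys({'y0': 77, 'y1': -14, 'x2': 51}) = ['y0', 'y1', 'x2']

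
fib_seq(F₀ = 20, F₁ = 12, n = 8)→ [20, 12, 32, 44, 76, 120, 196, 316]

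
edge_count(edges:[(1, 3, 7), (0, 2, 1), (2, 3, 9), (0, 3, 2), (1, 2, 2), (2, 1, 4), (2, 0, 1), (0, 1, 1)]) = 8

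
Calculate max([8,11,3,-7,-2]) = 11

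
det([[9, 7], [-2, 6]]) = 68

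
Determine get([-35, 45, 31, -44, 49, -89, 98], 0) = -35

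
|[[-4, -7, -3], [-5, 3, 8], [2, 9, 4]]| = (1)*(-4)*det([[3, 8], [9, 4]]) + (-1)*(-7)*det([[-5, 8], [2, 4]]) + (1)*(-3)*det([[-5, 3], [2, 9]])
= 240 + -252 + 153
= 141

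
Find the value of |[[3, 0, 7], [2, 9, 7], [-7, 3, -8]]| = (1)*(3)*det([[9, 7], [3, -8]]) + (-1)*(0)*det([[2, 7], [-7, -8]]) + (1)*(7)*det([[2, 9], [-7, 3]])
= -279 + 0 + 483
= 204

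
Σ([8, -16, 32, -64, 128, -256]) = 8 + -16 + 32 + -64 + 128 + -256
= -168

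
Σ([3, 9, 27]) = 3 + 9 + 27
= 39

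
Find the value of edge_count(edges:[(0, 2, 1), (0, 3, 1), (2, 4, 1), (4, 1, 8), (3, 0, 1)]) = 5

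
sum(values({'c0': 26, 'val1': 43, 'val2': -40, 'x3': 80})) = 109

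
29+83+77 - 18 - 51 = 120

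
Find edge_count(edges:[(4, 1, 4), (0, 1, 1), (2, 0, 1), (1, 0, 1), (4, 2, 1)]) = 5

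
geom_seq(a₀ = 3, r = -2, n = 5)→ [3, -6, 12, -24, 48]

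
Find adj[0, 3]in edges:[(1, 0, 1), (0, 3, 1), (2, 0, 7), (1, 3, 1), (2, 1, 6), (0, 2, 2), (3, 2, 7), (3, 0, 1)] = 1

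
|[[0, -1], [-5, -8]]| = -5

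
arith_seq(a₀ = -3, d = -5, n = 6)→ a_0 = -3 + 0*-5 = -3
a_1 = -3 + 1*-5 = -8
a_2 = -3 + 2*-5 = -13
...
= [-3, -8, -13, -18, -23, -28]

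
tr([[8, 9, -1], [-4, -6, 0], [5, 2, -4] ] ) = diagonal: 8 + (-6) + (-4)
= -2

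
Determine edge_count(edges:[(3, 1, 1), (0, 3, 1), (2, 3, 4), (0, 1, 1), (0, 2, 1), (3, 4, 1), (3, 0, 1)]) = 7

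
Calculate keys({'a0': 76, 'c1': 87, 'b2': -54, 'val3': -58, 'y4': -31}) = ['a0', 'c1', 'b2', 'val3', 'y4']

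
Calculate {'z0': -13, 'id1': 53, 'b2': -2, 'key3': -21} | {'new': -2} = {'z0': -13, 'id1': 53, 'b2': -2, 'key3': -21, 'new': -2}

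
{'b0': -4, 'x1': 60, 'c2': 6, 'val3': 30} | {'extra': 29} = {'b0': -4, 'x1': 60, 'c2': 6, 'val3': 30, 'extra': 29}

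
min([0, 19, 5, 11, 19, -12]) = -12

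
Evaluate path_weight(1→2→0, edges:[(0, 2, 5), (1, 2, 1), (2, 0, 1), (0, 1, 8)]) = 2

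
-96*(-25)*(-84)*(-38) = 7660800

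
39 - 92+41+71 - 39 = 20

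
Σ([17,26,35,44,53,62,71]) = 308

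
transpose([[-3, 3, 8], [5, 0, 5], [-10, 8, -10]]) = [[-3, 5, -10], [3, 0, 8], [8, 5, -10]]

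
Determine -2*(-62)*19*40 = 94240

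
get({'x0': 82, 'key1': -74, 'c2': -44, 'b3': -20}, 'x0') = 82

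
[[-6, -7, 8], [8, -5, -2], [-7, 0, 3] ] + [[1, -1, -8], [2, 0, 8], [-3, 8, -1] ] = [[-5, -8, 0], [10, -5, 6], [-10, 8, 2]]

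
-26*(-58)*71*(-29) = -3104972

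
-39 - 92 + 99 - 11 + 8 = -35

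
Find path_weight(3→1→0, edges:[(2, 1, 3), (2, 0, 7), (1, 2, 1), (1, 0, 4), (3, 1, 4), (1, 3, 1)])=8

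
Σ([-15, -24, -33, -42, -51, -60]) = -225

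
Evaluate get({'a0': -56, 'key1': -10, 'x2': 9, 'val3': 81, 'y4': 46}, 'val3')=81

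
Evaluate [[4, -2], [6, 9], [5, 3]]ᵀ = [[4, 6, 5], [-2, 9, 3]]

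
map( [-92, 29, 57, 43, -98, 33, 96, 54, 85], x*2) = -92*2=-184, 29*2=58, 57*2=114, 43*2=86, -98*2=-196, 33*2=66, 96*2=192, 54*2=108, 85*2=170
= [-184, 58, 114, 86, -196, 66, 192, 108, 170]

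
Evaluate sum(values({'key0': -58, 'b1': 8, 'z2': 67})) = (-58) + 8 + 67
= 17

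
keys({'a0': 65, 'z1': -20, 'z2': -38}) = ['a0', 'z1', 'z2']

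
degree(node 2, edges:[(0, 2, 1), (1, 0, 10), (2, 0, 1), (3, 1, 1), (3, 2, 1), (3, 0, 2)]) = 3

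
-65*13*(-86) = 72670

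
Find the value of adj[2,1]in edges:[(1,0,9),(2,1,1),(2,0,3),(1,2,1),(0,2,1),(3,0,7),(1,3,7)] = 1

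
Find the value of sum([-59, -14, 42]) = (-59) + (-14) + 42
= -31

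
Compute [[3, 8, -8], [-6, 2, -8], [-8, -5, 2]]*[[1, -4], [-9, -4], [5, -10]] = C[0][0] = (3)*(1) + (8)*(-9) + (-8)*(5) = -109
C[0][1] = (3)*(-4) + (8)*(-4) + (-8)*(-10) = 36
C[1][0] = (-6)*(1) + (2)*(-9) + (-8)*(5) = -64
C[1][1] = (-6)*(-4) + (2)*(-4) + (-8)*(-10) = 96
C[2][0] = (-8)*(1) + (-5)*(-9) + (2)*(5) = 47
C[2][1] = (-8)*(-4) + (-5)*(-4) + (2)*(-10) = 32
= [[-109, 36], [-64, 96], [47, 32]]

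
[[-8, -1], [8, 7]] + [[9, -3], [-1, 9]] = [[1, -4], [7, 16]]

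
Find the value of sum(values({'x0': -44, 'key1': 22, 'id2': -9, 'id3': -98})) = (-44) + 22 + (-9) + (-98)
= -129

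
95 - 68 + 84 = 111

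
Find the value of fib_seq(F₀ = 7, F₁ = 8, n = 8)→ F_2 = F_1 + F_0 = 15
F_3 = F_2 + F_1 = 23
F_4 = F_3 + F_2 = 38
...
= [7, 8, 15, 23, 38, 61, 99, 160]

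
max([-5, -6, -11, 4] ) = 4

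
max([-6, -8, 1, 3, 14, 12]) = 14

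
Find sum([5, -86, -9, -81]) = 5 + (-86) + (-9) + (-81)
= -171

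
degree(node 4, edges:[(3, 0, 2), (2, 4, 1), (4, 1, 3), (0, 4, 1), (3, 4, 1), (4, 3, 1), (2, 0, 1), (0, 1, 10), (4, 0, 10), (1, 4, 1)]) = 7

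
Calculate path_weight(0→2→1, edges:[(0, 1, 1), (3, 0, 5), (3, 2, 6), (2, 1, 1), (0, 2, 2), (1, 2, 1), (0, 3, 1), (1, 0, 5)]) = 3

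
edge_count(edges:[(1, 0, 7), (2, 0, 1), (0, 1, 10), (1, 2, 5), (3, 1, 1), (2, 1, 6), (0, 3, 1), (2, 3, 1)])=8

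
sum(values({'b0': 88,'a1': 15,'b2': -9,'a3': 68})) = 88 + 15 + (-9) + 68
= 162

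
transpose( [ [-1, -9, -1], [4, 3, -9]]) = [[-1, 4], [-9, 3], [-1, -9]]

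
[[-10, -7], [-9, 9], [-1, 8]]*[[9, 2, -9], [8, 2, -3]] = C[0][0] = (-10)*(9) + (-7)*(8) = -146
C[0][1] = (-10)*(2) + (-7)*(2) = -34
C[0][2] = (-10)*(-9) + (-7)*(-3) = 111
C[1][0] = (-9)*(9) + (9)*(8) = -9
C[1][1] = (-9)*(2) + (9)*(2) = 0
C[1][2] = (-9)*(-9) + (9)*(-3) = 54
... (3 more cells)
= [[-146, -34, 111], [-9, 0, 54], [55, 14, -15]]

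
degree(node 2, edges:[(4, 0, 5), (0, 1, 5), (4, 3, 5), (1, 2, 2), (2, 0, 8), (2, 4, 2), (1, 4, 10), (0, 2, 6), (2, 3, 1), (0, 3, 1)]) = 5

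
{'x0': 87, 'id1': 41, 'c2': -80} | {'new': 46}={'x0': 87, 'id1': 41, 'c2': -80, 'new': 46}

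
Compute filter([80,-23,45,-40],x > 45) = [80]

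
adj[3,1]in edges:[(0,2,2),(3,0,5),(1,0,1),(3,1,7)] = 7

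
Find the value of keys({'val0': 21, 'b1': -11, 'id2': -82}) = ['val0', 'b1', 'id2']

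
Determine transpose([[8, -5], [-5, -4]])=[[8, -5], [-5, -4]]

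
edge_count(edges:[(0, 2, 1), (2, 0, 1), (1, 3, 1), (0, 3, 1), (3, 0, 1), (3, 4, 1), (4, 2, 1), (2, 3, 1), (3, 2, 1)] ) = 9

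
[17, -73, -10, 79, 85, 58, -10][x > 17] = [79, 85, 58]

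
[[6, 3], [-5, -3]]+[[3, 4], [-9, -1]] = [[9, 7], [-14, -4]]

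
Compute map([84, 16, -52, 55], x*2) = [168, 32, -104, 110]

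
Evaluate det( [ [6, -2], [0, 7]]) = 42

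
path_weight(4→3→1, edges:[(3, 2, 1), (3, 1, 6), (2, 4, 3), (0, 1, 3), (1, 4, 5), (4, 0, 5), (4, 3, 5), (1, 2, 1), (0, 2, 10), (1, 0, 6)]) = 11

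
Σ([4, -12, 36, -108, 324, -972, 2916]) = 4 + -12 + 36 + -108 + 324 + -972 + 2916
= 2188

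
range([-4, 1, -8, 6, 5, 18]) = 26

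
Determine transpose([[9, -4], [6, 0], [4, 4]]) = [[9, 6, 4], [-4, 0, 4]]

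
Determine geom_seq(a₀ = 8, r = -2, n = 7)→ [8, -16, 32, -64, 128, -256, 512]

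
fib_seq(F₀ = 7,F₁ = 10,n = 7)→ F_2 = F_1 + F_0 = 17
F_3 = F_2 + F_1 = 27
F_4 = F_3 + F_2 = 44
...
= [7, 10, 17, 27, 44, 71, 115]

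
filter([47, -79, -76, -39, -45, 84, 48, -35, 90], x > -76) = keep x where x > -76: 47✓, -79✗, -76✗, -39✓, -45✓, 84✓, 48✓, -35✓, 90✓
= [47, -39, -45, 84, 48, -35, 90]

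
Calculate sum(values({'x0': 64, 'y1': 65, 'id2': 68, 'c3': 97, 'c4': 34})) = 328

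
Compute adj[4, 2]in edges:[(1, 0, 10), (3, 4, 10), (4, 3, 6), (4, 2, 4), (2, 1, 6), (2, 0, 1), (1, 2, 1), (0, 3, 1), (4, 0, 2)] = 4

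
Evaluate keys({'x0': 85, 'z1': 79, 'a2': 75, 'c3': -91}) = ['x0', 'z1', 'a2', 'c3']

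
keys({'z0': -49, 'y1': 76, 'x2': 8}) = ['z0', 'y1', 'x2']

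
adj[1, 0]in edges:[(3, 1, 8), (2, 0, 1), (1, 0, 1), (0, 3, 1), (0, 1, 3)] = 1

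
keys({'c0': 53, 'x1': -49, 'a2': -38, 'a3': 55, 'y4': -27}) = ['c0', 'x1', 'a2', 'a3', 'y4']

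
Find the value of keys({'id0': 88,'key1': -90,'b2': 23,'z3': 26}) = ['id0', 'key1', 'b2', 'z3']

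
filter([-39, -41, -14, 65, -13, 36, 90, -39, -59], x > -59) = [-39, -41, -14, 65, -13, 36, 90, -39]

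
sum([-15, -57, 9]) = -63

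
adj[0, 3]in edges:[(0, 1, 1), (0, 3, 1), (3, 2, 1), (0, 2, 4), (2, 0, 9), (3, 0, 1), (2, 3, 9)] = 1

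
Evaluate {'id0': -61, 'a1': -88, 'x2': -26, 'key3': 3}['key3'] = 3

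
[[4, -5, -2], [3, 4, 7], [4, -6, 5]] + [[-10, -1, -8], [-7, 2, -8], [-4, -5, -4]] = [[-6, -6, -10], [-4, 6, -1], [0, -11, 1]]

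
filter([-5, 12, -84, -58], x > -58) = [-5, 12]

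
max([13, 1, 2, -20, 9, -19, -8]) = 13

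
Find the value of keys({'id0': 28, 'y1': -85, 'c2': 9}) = ['id0', 'y1', 'c2']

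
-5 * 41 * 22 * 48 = -216480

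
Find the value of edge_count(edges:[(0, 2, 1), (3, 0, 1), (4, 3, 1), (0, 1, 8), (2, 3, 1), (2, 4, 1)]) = 6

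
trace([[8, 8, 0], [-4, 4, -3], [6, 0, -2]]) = diagonal: 8 + 4 + (-2)
= 10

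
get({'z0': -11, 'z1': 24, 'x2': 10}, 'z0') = -11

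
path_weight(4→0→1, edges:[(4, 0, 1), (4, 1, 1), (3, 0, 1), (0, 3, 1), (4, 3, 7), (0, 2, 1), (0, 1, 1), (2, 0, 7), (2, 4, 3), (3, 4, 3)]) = w(4→0)=1 + w(0→1)=1
= 2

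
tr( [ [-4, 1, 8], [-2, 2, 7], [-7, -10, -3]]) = -5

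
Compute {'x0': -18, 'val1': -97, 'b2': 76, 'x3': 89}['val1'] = -97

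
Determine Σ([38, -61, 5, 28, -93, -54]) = -137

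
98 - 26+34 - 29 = 77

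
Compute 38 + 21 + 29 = 88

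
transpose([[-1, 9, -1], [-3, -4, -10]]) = [[-1, -3], [9, -4], [-1, -10]]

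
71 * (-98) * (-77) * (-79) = -42325514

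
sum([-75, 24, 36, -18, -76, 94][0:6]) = -15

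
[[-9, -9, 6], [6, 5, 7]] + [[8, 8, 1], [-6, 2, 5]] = [[-1, -1, 7], [0, 7, 12]]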